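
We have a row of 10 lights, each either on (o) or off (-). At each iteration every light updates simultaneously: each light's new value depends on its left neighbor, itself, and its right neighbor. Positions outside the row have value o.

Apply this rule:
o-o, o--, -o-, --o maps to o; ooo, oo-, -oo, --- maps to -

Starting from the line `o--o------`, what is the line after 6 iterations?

iteration 1: -oooo----o
iteration 2: o----o--o-
iteration 3: -o--oooooo
iteration 4: oooo------
iteration 5: ----o----o
iteration 6: o--ooo--o-

o--ooo--o-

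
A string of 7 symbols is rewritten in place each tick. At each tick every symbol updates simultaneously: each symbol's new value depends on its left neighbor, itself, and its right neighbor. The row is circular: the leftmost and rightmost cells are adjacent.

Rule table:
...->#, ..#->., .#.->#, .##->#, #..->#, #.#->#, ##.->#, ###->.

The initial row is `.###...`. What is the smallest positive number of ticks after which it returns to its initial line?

.#.####
####..#
...##.#
##.####
.###...

5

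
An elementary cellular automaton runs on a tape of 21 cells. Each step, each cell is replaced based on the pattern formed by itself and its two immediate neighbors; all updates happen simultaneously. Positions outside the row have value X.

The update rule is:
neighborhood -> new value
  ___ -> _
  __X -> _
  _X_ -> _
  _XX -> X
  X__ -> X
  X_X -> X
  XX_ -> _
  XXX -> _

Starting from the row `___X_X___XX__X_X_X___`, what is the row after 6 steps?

_X_X_X___X_X__X_X_X_X

step 1: X___X_X__X_X__X_X_X__
step 2: _X___X_X__X_X__X_X_X_
step 3: X_X___X_X__X_X__X_X_X
step 4: _X_X___X_X__X_X__X_XX
step 5: X_X_X___X_X__X_X__XX_
step 6: _X_X_X___X_X__X_X_X_X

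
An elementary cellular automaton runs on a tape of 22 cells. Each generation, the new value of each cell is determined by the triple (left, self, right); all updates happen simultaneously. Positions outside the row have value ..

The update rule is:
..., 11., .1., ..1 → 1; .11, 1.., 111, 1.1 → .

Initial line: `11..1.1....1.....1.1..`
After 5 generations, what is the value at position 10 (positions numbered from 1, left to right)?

1

.1.11.1.1111.11111.1.1
11..1.1....1.....1.1.1
.1.11.1.1111.11111.1.1  (repeats generation 1; period 2)
generation 5: .1.11.1.1111.11111.1.1
position 10 holds 1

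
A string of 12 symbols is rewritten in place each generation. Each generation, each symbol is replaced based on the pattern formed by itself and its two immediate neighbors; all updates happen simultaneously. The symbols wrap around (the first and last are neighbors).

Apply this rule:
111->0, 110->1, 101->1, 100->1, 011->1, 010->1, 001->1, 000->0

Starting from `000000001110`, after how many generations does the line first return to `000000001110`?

14

generation 1: 000000011011
generation 2: 100000111111
generation 3: 110001100000
generation 4: 111011110001
generation 5: 001110011011
generation 6: 111011111111
generation 7: 001110000000
generation 8: 011011000000
generation 9: 111111100000
generation 10: 100000110001
generation 11: 110001111011
generation 12: 011011001110
generation 13: 111111111011
generation 14: 000000001110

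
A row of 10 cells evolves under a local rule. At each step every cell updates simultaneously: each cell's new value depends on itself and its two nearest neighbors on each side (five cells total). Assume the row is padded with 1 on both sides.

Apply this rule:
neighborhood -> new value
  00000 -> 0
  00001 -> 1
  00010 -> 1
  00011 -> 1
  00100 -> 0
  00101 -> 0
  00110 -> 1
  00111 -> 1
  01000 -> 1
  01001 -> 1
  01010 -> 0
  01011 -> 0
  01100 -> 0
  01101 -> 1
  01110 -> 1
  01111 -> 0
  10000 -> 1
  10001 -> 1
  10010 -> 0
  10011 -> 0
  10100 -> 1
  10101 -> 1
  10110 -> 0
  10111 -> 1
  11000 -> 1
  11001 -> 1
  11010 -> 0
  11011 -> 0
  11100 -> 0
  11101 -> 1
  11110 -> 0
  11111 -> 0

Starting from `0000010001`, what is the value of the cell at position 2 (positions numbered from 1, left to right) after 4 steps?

1101101111
0100101000
0110001111
0001111000
position 2 holds 0

0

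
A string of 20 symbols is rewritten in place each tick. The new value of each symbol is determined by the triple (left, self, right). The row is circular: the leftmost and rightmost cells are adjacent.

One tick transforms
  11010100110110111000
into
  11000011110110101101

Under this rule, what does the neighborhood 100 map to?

At position 6 the neighborhood is 100; the next row has 1 there.

1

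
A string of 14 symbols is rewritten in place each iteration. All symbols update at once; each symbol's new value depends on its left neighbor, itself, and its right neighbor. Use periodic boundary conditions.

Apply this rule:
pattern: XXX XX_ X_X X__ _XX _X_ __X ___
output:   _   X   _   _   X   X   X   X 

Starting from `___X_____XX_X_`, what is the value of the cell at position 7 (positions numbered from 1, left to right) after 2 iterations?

_

XXXX_XXXXXX_X_
X__X_X____X_X_
position 7 holds _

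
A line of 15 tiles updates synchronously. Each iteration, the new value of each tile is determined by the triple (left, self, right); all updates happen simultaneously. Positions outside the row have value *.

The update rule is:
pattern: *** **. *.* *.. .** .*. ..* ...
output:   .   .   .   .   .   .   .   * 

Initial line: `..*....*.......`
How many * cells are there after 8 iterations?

....**...*****.
.**....*.......
....**...*****.  (repeats iteration 1; period 2)
iteration 8: .**....*.......
count of *: 3

3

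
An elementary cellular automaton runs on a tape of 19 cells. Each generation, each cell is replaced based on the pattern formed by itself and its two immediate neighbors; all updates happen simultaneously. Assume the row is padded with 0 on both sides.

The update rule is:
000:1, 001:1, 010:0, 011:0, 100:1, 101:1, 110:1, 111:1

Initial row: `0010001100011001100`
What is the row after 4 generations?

0101101110111101110

1101110111101110111
0110111011110111011
1011011101111011101
0101101110111101110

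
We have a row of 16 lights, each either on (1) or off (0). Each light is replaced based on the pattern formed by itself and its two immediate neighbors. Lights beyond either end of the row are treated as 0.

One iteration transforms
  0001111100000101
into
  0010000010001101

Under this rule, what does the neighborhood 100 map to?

At position 8 the neighborhood is 100; the next row has 1 there.

1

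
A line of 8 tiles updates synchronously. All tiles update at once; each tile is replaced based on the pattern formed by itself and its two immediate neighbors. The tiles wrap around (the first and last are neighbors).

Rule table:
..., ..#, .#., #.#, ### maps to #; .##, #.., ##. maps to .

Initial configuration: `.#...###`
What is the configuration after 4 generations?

#..####.

##.##.#.
..#..###
.##.#.#.
#..####.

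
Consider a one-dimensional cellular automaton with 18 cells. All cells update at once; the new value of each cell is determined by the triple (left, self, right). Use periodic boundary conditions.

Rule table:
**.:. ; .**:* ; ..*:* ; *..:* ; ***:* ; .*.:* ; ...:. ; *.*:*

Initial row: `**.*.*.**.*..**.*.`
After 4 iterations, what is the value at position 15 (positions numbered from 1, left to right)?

iteration 1: *.******.*****.***
iteration 2: .******.*****.****
iteration 3: ******.*****.****.
iteration 4: *****.*****.****.*
position 15 holds *

*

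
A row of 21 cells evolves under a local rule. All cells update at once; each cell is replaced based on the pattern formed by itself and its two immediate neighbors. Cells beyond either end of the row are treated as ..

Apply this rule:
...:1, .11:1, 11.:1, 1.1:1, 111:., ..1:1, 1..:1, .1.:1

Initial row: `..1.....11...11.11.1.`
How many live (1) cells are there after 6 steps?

step 1: 111111111111111111111
step 2: 1...................1
step 3: 111111111111111111111  (repeats step 1; period 2)
step 6: 1...................1
count of 1: 2

2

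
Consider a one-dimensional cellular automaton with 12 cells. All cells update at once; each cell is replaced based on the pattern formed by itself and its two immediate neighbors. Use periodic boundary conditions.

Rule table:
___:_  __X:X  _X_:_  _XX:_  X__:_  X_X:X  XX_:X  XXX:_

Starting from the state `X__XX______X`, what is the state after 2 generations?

X_X_X_____X_
_X_X_____X_X

_X_X_____X_X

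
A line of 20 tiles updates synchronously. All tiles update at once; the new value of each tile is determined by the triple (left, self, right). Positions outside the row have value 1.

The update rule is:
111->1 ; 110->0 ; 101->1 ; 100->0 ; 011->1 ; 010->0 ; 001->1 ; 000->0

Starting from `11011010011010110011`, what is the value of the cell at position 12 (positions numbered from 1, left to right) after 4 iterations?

1

10110100110101100111
01101001101011001111
11010011010110011111
10100110101100111111
position 12 holds 1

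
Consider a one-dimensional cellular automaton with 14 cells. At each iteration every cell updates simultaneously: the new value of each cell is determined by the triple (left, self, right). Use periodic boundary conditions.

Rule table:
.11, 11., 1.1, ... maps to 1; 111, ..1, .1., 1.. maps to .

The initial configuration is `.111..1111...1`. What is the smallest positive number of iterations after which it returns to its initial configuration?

11.1..1..1.1..
111.......1...
1.1.11111...1.
.1.11...1.1..1
1.111.1..1....
.11.11.....11.
.11111.111.11.
.1...111.1111.
...1.1.111..1.
11..1.11.1....
11...1111..11.
11.1.1..1..111
.11.1......1..
.111..1111...1

14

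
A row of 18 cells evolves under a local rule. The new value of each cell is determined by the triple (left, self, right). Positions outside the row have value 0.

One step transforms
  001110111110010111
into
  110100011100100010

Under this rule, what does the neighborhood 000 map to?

1

At position 0 the neighborhood is 000; the next row has 1 there.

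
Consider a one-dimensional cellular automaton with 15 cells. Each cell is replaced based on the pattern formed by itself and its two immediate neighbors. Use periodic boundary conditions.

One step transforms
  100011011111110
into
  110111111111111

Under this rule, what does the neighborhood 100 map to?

At position 1 the neighborhood is 100; the next row has 1 there.

1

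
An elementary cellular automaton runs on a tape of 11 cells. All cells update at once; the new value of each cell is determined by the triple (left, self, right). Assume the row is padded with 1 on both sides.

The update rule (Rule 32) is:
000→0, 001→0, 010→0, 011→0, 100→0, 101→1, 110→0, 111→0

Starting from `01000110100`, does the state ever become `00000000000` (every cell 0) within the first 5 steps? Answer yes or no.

step 1: 10000001000
step 2: 00000000000
all cells are 0 at step 2

yes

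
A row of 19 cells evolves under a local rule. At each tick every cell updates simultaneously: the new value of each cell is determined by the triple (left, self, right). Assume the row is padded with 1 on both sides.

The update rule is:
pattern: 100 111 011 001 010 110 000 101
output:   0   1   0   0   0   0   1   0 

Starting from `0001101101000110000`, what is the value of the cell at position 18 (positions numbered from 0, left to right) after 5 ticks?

tick 1: 0100000000010000110
tick 2: 0001111111000110000
tick 3: 0100111110010000110
tick 4: 0000011100000110000
tick 5: 0111001001110000110
position 18 holds 0

0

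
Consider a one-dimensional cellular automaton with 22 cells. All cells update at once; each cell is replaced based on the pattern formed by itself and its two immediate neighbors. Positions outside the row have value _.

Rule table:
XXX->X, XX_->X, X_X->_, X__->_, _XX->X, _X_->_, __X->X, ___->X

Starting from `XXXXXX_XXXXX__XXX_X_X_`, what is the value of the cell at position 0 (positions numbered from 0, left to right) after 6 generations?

generation 1: XXXXXX_XXXXX_XXXX_____
generation 2: XXXXXX_XXXXX_XXXX_XXXX
generation 3: XXXXXX_XXXXX_XXXX_XXXX  (fixed point — unchanged through generation 6)
position 0 holds X

X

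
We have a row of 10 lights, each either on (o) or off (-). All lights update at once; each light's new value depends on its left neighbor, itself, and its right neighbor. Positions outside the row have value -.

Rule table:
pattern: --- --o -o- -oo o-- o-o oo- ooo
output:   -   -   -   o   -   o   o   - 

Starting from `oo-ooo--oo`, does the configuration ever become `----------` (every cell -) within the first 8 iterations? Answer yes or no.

iteration 1: oooo-o--oo
iteration 2: o--oo---oo
iteration 3: ---oo---oo
iteration 4: ---oo---oo  (fixed point — unchanged through iteration 8)
iteration 8 is ---oo---oo, still not uniform -

no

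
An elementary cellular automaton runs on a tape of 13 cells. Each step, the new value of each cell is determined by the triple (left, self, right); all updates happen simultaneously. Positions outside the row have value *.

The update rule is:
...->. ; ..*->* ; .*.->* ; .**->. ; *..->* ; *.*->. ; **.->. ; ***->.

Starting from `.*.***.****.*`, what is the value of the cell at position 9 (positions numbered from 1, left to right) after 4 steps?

.*...........
.**.........*
...*.......*.
*.***.....**.
position 9 holds .

.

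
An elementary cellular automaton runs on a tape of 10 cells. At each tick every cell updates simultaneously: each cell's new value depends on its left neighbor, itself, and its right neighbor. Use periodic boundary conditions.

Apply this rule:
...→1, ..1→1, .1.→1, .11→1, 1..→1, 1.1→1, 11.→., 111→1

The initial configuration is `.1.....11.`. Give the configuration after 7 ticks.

11111111.1
1111111.11
111111.111
11111.1111
1111.11111
111.111111
11.1111111

11.1111111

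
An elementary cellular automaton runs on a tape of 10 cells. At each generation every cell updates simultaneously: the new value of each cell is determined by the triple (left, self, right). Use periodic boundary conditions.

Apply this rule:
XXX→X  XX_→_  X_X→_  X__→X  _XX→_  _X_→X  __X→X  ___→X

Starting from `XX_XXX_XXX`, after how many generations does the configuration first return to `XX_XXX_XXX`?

4

X___X___XX
_XXXXXXX_X
__XXXXX__X
XX_XXX_XXX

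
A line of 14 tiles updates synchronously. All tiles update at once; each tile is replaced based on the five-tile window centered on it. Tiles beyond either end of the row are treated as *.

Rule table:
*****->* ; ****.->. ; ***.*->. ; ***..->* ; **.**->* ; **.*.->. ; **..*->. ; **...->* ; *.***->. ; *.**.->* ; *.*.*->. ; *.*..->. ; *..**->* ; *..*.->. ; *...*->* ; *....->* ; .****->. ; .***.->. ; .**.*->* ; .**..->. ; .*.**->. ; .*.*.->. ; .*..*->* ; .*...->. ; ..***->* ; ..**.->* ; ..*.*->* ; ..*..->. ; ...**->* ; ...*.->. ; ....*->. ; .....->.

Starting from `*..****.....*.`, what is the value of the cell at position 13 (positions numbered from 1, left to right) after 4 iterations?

*.**..***...*.
.**..**.***.*.
**..****......
.*.**..***...*
position 13 holds .

.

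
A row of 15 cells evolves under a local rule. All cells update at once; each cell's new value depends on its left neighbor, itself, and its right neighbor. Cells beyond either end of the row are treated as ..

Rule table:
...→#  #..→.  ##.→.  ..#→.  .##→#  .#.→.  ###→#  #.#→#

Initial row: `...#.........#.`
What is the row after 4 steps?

###.#####..#...

##...#######...
#..#.######..##
....######...#.
###.#####..#...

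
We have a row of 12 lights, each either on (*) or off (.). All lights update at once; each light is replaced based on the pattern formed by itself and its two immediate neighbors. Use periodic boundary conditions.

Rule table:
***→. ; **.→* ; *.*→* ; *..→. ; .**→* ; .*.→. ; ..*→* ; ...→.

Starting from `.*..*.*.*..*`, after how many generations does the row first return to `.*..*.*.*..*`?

generation 1: *..*.*.*..*.
generation 2: ..*.*.*..*.*
generation 3: .*.*.*..*.*.
generation 4: *.*.*..*.*..
generation 5: .*.*..*.*..*
generation 6: *.*..*.*..*.
generation 7: .*..*.*..*.*
generation 8: *..*.*..*.*.
generation 9: ..*.*..*.*.*
generation 10: .*.*..*.*.*.
generation 11: *.*..*.*.*..
generation 12: .*..*.*.*..*

12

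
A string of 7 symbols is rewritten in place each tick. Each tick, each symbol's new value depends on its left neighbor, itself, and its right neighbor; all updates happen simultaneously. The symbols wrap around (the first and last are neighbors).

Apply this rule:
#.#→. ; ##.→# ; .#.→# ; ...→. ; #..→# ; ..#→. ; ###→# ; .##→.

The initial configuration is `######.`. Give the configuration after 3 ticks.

.#####.
..#####
#..####

#..####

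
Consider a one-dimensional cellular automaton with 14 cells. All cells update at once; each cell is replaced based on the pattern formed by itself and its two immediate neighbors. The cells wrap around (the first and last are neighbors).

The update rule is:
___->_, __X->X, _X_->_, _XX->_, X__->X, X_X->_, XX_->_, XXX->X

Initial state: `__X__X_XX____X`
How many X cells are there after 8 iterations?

XX_XX____X__X_
_____X__X_XX__
____X_XX____X_
___X____X__X_X
X_X_X__X_XX___
_____XX____X_X
X___X__X__X___
_X_X_XX_XX_X_X
count of X: 8

8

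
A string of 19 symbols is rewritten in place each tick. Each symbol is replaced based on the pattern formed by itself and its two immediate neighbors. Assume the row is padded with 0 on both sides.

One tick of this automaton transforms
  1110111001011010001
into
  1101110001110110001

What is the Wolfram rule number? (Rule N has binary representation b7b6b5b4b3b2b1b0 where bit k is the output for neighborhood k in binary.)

position 1: 111 → 1  (bit 7 = 1)
position 2: 110 → 0  (bit 6 = 0)
position 3: 101 → 1  (bit 5 = 1)
position 7: 100 → 0  (bit 4 = 0)
position 0: 011 → 1  (bit 3 = 1)
position 9: 010 → 1  (bit 2 = 1)
position 8: 001 → 0  (bit 1 = 0)
position 16: 000 → 0  (bit 0 = 0)
bits b7..b0 = 10101100 = 172

172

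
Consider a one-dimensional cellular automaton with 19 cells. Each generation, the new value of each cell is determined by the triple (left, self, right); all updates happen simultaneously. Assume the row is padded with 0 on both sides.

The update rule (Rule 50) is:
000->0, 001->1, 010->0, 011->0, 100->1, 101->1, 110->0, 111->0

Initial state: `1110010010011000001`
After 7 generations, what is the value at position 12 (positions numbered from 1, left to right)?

0

0001101101100100010
0010010010011010101
0101101101100101010
1010010010011010101
0101101101100101010  (repeats generation 3; period 2)
generation 7: 0101101101100101010
position 12 holds 0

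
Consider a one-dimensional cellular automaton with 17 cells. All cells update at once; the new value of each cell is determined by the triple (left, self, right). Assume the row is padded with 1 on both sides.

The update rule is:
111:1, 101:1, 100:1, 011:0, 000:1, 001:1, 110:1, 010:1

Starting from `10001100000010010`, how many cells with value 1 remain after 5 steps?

11110111111111111
11111011111111111
11111101111111111
11111110111111111
11111111011111111
count of 1: 16

16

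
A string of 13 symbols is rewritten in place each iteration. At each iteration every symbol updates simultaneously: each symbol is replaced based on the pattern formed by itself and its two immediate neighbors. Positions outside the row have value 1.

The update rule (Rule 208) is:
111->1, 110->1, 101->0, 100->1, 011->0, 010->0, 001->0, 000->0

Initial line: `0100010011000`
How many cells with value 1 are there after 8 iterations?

0010001001100
1001000100110
1100100010010
1110010001000
1111001000100
1111100100010
1111110010000
1111111001000
count of 1: 8

8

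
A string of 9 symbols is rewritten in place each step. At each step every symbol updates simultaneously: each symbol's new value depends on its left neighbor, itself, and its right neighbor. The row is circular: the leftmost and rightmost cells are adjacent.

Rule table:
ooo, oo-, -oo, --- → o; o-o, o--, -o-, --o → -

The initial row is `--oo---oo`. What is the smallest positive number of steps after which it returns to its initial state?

2

step 1: --oo-o-oo
step 2: --oo---oo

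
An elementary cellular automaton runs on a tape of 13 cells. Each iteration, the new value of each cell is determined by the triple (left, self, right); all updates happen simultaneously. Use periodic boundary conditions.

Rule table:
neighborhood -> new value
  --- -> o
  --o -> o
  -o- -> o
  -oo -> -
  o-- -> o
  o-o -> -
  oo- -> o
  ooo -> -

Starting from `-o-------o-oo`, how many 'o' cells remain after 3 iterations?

iteration 1: -ooooooooo--o
iteration 2: ---------oooo
iteration 3: ooooooooo---o
count of o: 10

10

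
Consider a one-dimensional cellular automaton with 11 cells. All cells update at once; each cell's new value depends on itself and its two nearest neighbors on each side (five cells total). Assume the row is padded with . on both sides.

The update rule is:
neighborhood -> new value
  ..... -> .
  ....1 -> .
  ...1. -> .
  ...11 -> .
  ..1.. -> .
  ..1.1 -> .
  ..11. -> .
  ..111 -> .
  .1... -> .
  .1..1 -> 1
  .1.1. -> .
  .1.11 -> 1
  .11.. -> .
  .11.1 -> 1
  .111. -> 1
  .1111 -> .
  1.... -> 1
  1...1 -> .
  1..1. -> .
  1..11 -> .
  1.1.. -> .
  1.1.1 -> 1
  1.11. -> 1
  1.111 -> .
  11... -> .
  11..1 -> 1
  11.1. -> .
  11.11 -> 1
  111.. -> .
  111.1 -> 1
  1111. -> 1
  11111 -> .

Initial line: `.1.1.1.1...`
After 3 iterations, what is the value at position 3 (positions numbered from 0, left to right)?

...1.1...1.
...........
...........
position 3 holds .

.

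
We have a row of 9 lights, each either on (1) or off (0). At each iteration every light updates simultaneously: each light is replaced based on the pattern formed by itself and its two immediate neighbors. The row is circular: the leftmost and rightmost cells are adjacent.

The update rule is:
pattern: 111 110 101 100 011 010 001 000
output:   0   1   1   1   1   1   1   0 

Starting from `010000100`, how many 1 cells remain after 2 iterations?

iteration 1: 111001110
iteration 2: 101111011
count of 1: 7

7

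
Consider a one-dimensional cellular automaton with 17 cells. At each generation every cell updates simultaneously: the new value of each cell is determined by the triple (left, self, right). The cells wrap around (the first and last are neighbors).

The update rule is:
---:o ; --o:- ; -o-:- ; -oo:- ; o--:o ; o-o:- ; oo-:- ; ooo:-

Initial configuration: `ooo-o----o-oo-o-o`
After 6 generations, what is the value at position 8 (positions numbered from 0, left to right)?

-----ooo---------
oooo----ooooooooo
----ooo----------
ooo----oooooooooo
---ooo-----------
oo----ooooooooooo
position 8 holds o

o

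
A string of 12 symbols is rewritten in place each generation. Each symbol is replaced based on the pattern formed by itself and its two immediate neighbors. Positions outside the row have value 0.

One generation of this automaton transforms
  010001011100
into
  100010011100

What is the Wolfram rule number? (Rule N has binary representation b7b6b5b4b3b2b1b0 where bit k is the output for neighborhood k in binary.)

position 8: 111 → 1  (bit 7 = 1)
position 9: 110 → 1  (bit 6 = 1)
position 6: 101 → 0  (bit 5 = 0)
position 2: 100 → 0  (bit 4 = 0)
position 7: 011 → 1  (bit 3 = 1)
position 1: 010 → 0  (bit 2 = 0)
position 0: 001 → 1  (bit 1 = 1)
position 3: 000 → 0  (bit 0 = 0)
bits b7..b0 = 11001010 = 202

202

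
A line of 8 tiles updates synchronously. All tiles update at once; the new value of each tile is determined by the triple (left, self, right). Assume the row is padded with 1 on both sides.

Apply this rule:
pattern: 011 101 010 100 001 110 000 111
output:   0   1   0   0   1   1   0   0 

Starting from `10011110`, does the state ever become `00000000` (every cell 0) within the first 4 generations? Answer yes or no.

10100011
11000100
01001001
10010010
generation 4 is 10010010, still not uniform 0

no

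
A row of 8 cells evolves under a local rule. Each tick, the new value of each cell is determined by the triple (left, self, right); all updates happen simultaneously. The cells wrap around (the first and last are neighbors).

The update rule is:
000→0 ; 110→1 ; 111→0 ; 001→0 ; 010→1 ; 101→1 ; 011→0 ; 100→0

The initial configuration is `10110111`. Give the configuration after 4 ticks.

11011000
01101000
00111000
00001000

00001000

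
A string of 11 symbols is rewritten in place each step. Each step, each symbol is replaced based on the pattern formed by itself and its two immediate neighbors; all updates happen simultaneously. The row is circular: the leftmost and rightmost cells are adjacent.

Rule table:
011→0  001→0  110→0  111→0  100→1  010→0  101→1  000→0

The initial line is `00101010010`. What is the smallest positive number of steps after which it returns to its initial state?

11

00010101001
10001010100
01000101010
00100010101
10010001010
01001000101
10100100010
01010010001
10101001000
01010100100
00101010010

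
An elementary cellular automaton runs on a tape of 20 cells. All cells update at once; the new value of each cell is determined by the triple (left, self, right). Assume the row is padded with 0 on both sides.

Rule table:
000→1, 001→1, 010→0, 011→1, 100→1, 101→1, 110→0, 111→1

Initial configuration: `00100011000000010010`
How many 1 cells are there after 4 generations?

11011110111111101101
10111101111111011010
01111011111110110101
11110111111101101010
count of 1: 15

15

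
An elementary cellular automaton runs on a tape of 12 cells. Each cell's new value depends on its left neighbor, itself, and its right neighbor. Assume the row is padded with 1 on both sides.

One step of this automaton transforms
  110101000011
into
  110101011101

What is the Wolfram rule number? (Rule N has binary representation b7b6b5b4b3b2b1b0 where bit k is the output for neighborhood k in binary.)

position 0: 111 → 1  (bit 7 = 1)
position 1: 110 → 1  (bit 6 = 1)
position 2: 101 → 0  (bit 5 = 0)
position 6: 100 → 0  (bit 4 = 0)
position 10: 011 → 0  (bit 3 = 0)
position 3: 010 → 1  (bit 2 = 1)
position 9: 001 → 1  (bit 1 = 1)
position 7: 000 → 1  (bit 0 = 1)
bits b7..b0 = 11000111 = 199

199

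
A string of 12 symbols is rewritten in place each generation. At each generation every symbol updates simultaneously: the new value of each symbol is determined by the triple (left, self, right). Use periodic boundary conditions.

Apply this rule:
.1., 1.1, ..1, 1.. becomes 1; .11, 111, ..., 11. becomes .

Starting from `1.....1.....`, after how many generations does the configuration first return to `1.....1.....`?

11...111...1
..1.1...1.1.
.11111.11111
1.....1.....

4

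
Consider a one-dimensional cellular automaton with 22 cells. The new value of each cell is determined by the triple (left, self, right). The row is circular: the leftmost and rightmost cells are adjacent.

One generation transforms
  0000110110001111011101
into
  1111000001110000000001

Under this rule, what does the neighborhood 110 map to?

At position 5 the neighborhood is 110; the next row has 0 there.

0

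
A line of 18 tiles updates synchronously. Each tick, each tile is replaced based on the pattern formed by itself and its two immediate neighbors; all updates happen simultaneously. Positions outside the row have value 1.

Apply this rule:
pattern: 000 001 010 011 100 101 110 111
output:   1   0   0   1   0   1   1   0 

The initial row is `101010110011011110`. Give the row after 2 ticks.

011011010010010010

110101110011110011
011011010010010010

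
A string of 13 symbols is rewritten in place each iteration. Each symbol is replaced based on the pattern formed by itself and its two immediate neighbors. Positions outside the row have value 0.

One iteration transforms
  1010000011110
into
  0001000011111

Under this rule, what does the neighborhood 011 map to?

1

At position 8 the neighborhood is 011; the next row has 1 there.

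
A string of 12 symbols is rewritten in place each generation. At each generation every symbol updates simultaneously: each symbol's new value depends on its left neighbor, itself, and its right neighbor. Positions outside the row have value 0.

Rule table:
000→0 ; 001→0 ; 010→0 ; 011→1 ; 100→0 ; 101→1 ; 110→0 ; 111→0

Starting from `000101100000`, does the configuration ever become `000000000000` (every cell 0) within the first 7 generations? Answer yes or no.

yes

000011000000
000010000000
000000000000
all cells are 0 at generation 3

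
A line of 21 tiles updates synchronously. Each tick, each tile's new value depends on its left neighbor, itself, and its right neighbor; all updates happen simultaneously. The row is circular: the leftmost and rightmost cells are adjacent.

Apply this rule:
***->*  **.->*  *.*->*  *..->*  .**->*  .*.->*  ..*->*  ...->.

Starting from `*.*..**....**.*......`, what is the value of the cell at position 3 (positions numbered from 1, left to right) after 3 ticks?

*

tick 1: ********..******....*
tick 2: *****************..**
tick 3: *********************
position 3 holds *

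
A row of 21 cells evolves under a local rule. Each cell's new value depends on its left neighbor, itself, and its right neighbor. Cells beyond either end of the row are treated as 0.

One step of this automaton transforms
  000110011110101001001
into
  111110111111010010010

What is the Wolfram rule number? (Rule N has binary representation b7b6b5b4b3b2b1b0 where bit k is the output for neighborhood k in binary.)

235

position 8: 111 → 1  (bit 7 = 1)
position 4: 110 → 1  (bit 6 = 1)
position 11: 101 → 1  (bit 5 = 1)
position 5: 100 → 0  (bit 4 = 0)
position 3: 011 → 1  (bit 3 = 1)
position 12: 010 → 0  (bit 2 = 0)
position 2: 001 → 1  (bit 1 = 1)
position 0: 000 → 1  (bit 0 = 1)
bits b7..b0 = 11101011 = 235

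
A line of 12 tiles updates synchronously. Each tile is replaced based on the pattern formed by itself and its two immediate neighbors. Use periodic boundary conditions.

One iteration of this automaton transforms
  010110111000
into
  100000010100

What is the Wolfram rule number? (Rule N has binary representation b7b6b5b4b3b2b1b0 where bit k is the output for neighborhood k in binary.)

146

position 7: 111 → 1  (bit 7 = 1)
position 4: 110 → 0  (bit 6 = 0)
position 2: 101 → 0  (bit 5 = 0)
position 9: 100 → 1  (bit 4 = 1)
position 3: 011 → 0  (bit 3 = 0)
position 1: 010 → 0  (bit 2 = 0)
position 0: 001 → 1  (bit 1 = 1)
position 10: 000 → 0  (bit 0 = 0)
bits b7..b0 = 10010010 = 146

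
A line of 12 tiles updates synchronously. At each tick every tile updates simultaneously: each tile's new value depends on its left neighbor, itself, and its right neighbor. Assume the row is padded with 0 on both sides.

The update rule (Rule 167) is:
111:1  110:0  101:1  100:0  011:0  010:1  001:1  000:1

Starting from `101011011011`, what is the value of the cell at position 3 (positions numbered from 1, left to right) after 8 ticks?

1

111100100100
011001101101
100010010011
101110110100
110101001101
001111010011
110110110100
001001001101
position 3 holds 1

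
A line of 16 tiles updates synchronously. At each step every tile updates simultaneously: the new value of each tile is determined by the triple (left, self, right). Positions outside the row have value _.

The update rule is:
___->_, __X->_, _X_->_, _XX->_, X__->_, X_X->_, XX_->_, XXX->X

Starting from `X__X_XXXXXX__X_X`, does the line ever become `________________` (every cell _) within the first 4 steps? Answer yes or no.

yes

______XXXX______
_______XX_______
________________
all cells are _ at step 3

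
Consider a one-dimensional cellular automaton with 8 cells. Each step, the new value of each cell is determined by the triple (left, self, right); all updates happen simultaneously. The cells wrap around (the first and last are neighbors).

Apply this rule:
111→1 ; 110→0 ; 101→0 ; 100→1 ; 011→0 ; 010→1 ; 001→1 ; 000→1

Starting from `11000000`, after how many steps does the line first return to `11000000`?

00111111
11011110
00001100
11110011
11101101
11000000

6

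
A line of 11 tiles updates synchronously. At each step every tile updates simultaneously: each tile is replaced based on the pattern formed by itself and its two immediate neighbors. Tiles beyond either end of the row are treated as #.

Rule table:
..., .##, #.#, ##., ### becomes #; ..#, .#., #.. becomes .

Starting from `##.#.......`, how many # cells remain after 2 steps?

9

###..#####.
###..######
count of #: 9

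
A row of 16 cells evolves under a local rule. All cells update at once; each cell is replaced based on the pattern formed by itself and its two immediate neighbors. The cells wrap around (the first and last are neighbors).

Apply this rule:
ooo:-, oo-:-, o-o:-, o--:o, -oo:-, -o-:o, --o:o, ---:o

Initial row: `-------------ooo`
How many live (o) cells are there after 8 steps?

3

ooooooooooooo---
-------------ooo  (repeats step 0; period 2)
step 8: -------------ooo
count of o: 3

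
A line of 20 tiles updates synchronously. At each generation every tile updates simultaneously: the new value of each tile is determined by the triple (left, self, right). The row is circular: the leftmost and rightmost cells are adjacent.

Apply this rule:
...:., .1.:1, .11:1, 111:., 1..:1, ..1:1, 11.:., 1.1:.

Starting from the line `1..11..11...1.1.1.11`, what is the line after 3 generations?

generation 1: .111.111.1.11.1.1.1.
generation 2: 11...1...1.1..1.1.11
generation 3: ..1.111.11.1111.1.1.

..1.111.11.1111.1.1.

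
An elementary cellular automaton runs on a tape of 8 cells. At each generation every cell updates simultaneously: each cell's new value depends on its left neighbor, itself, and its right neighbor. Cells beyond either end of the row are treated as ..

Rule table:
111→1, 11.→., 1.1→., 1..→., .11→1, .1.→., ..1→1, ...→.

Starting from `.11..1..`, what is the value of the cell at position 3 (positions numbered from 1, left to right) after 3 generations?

1

generation 1: 11..1...
generation 2: 1..1....
generation 3: ..1.....
position 3 holds 1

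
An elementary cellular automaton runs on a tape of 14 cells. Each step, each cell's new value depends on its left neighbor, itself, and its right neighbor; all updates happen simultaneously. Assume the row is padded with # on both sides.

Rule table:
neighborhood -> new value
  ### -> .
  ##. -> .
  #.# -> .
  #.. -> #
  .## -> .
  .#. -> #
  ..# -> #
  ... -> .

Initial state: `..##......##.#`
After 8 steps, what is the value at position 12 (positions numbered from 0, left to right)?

#

step 1: ##..#....#....
step 2: ..####..###..#
step 3: ##....##...##.
step 4: ..#..#..#.#...
step 5: #########.##.#
step 6: ..............
step 7: #............#
step 8: .#..........#.
position 12 holds #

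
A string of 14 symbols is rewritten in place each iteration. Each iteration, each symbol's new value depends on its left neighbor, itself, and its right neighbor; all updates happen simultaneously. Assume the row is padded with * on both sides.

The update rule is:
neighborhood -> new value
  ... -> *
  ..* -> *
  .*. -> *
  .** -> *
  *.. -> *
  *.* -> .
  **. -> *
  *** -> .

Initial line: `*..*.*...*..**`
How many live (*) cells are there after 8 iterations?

3

iteration 1: ****.********.
iteration 2: ...*.*......*.
iteration 3: ****.********.  (repeats iteration 1; period 2)
iteration 8: ...*.*......*.
count of *: 3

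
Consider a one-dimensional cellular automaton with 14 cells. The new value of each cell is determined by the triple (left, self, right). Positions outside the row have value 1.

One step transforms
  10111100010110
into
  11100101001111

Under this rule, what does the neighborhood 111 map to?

At position 3 the neighborhood is 111; the next row has 0 there.

0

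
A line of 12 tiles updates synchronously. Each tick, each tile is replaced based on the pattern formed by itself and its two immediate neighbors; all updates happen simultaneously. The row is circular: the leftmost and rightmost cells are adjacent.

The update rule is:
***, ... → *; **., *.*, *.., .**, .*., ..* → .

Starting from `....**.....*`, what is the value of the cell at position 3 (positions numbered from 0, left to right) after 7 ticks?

*

tick 1: .**....***..
tick 2: ....**..*..*
tick 3: .**.........
tick 4: ....********
tick 5: .**..******.
tick 6: ......****..
tick 7: *****..**..*
position 3 holds *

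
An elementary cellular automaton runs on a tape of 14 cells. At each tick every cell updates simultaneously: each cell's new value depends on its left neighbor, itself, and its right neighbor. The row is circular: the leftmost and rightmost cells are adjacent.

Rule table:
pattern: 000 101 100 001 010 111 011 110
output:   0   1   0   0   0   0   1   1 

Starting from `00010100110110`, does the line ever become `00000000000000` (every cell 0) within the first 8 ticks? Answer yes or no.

00001000111110
00000000100010
00000000000000
all cells are 0 at tick 3

yes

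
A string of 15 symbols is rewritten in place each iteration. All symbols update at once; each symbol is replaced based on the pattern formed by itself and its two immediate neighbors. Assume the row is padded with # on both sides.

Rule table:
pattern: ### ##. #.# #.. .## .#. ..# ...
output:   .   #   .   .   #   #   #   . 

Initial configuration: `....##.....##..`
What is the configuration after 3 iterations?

...###....###.#
..##.#...##.#.#
.###.#..###.#.#

.###.#..###.#.#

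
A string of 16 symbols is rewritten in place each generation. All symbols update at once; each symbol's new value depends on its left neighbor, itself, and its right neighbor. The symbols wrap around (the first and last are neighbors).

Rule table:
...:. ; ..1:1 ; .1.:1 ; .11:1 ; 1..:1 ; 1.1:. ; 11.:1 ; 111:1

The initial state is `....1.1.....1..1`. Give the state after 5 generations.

11111.111.111111

1..11.11...11111
11111.111.111111
11111.111.111111  (fixed point — unchanged through generation 5)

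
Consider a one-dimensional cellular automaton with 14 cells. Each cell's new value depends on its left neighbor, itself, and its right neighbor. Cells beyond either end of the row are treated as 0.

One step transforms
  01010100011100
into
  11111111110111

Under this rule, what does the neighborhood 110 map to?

1

At position 11 the neighborhood is 110; the next row has 1 there.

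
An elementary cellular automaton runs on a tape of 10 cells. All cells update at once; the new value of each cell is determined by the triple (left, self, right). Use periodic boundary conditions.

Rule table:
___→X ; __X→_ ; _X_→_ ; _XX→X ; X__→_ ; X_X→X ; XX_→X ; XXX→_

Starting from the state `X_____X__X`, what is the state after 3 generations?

__XX_XXXXX

X_XXX____X
XXX_X_XX_X
__XX_XXXXX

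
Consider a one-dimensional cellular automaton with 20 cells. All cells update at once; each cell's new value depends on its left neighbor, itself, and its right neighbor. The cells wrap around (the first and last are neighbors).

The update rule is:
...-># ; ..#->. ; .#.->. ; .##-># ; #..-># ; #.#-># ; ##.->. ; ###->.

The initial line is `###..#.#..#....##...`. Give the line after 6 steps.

#..#..#.#..###.#.##.
.#..#..#.#.#..#.##.#
#.#..#..#.#.#..##.#.
.#.#..#..#.#.#.#.#.#
#.#.#..#..#.#.#.#.#.
.#.#.#..#..#.#.#.#.#

.#.#.#..#..#.#.#.#.#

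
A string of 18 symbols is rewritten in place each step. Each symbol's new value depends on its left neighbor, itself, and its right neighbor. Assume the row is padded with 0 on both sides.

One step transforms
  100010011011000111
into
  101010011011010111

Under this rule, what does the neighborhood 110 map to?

At position 8 the neighborhood is 110; the next row has 1 there.

1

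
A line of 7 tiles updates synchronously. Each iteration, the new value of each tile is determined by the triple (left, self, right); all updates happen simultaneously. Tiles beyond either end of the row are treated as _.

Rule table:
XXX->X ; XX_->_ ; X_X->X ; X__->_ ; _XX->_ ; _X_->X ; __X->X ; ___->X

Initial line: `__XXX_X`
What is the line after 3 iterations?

XX_X__X

XX_X_XX
__XXX__
XX_X__X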